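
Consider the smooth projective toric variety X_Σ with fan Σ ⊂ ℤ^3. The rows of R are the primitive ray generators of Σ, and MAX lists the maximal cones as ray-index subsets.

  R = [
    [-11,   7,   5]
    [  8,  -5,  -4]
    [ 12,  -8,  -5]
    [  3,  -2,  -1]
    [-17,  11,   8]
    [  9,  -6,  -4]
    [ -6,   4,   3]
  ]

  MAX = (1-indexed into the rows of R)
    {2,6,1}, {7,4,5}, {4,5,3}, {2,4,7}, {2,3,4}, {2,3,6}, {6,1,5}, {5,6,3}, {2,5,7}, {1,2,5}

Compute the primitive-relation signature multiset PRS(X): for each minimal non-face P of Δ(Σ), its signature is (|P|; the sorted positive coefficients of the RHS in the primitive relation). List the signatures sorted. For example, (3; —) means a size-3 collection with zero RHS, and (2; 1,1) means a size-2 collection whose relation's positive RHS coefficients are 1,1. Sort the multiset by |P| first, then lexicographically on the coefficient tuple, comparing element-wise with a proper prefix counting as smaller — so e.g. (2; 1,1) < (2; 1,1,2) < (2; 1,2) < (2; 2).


9 minimal non-faces of Δ(Σ) (on 7 rays):

  P = {1,7}:  v_{1} + v_{7} = v_{5}  ⇒ sig = (2; 1)
  P = {4,6}:  v_{4} + v_{6} = v_{3}  ⇒ sig = (2; 1)
  P = {6,7}:  v_{6} + v_{7} = v_{4}  ⇒ sig = (2; 1)
  P = {1,4}:  v_{1} + v_{4} = v_{5} + v_{6}  ⇒ sig = (2; 1,1)
  P = {1,3}:  v_{1} + v_{3} = v_{5} + 2·v_{6}  ⇒ sig = (2; 1,2)
  P = {3,7}:  v_{3} + v_{7} = 2·v_{4}  ⇒ sig = (2; 2)
  P = {2,5,6}:  v_{2} + v_{5} + v_{6} = 0  ⇒ sig = (3; —)
  P = {2,3,5}:  v_{2} + v_{3} + v_{5} = v_{4}  ⇒ sig = (3; 1)
  P = {2,4,5}:  v_{2} + v_{4} + v_{5} = v_{7}  ⇒ sig = (3; 1)

so the primitive-relation signature multiset is
    |P|=2: 6 collections, coeffs (1), (1), (1), (1,1), (1,2), (2)
    |P|=3: 3 collections, coeffs (), (1), (1)


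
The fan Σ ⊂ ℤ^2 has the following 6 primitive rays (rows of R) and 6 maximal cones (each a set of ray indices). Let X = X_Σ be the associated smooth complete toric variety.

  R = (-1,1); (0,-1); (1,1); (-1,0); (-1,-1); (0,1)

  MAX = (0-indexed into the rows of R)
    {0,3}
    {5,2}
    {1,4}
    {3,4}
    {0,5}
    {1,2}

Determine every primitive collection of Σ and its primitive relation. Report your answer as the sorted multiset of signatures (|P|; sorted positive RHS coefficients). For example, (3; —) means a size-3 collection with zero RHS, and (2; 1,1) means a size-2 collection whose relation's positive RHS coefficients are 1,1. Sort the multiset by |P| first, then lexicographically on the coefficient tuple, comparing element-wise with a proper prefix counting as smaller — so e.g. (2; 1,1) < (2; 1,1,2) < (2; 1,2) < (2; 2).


9 minimal non-faces of Δ(Σ) (on 6 rays):

  P = {1,5}:  v_{1} + v_{5} = 0  →  sig = (2; —)
  P = {2,4}:  v_{2} + v_{4} = 0  →  sig = (2; —)
  P = {0,1}:  v_{0} + v_{1} = v_{3}  →  sig = (2; 1)
  P = {1,3}:  v_{1} + v_{3} = v_{4}  →  sig = (2; 1)
  P = {2,3}:  v_{2} + v_{3} = v_{5}  →  sig = (2; 1)
  P = {3,5}:  v_{3} + v_{5} = v_{0}  →  sig = (2; 1)
  P = {4,5}:  v_{4} + v_{5} = v_{3}  →  sig = (2; 1)
  P = {0,2}:  v_{0} + v_{2} = 2·v_{5}  →  sig = (2; 2)
  P = {0,4}:  v_{0} + v_{4} = 2·v_{3}  →  sig = (2; 2)

Signatures (|P|; sorted positive RHS coefficients), sorted:
    |P|=2: 9 collections, coeffs (), (), (1), (1), (1), (1), (1), (2), (2)


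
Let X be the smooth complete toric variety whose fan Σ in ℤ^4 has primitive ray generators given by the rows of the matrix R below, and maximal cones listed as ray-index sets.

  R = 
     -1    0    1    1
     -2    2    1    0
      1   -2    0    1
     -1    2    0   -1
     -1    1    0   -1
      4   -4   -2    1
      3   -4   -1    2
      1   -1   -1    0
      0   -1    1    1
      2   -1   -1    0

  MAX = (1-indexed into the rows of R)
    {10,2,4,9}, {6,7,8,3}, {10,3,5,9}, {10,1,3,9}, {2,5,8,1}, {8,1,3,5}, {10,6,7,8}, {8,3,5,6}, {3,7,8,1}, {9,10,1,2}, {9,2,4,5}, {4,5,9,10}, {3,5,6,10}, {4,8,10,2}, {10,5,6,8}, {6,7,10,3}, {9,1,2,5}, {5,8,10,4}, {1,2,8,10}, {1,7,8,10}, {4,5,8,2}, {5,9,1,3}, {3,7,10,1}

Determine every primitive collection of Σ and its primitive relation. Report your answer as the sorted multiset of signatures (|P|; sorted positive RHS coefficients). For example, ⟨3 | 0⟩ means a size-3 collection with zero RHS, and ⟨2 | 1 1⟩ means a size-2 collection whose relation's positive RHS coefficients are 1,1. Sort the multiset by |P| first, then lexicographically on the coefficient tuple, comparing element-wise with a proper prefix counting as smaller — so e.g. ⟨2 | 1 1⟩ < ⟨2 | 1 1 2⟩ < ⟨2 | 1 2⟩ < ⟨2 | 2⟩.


15 minimal non-faces of Δ(Σ) (on 10 rays):

  {3,4}:  v_{3} + v_{4} = 0  ⟹  sig = ⟨2 | 0⟩
  {1,4}:  v_{1} + v_{4} = v_{2}  ⟹  sig = ⟨2 | 1⟩
  {1,6}:  v_{1} + v_{6} = v_{7}  ⟹  sig = ⟨2 | 1⟩
  {2,3}:  v_{2} + v_{3} = v_{1}  ⟹  sig = ⟨2 | 1⟩
  {8,9}:  v_{8} + v_{9} = v_{3}  ⟹  sig = ⟨2 | 1⟩
  {4,6}:  v_{4} + v_{6} = v_{8} + v_{10}  ⟹  sig = ⟨2 | 1 1⟩
  {5,7}:  v_{5} + v_{7} = v_{3} + v_{8}  ⟹  sig = ⟨2 | 1 1⟩
  {2,6}:  v_{2} + v_{6} = v_{1} + v_{8} + v_{10}  ⟹  sig = ⟨2 | 1 1 1⟩
  {4,7}:  v_{4} + v_{7} = v_{1} + v_{8} + v_{10}  ⟹  sig = ⟨2 | 1 1 1⟩
  {2,7}:  v_{2} + v_{7} = 2·v_{1} + v_{8} + v_{10}  ⟹  sig = ⟨2 | 1 1 2⟩
  {7,9}:  v_{7} + v_{9} = v_{1} + 2·v_{3} + v_{10}  ⟹  sig = ⟨2 | 1 1 2⟩
  {6,9}:  v_{6} + v_{9} = 2·v_{3} + v_{10}  ⟹  sig = ⟨2 | 1 2⟩
  {1,5,10}:  v_{1} + v_{5} + v_{10} = 0  ⟹  sig = ⟨3 | 0⟩
  {2,5,10}:  v_{2} + v_{5} + v_{10} = v_{4}  ⟹  sig = ⟨3 | 1⟩
  {3,8,10}:  v_{3} + v_{8} + v_{10} = v_{6}  ⟹  sig = ⟨3 | 1⟩

Hence PRS(X_Σ) =
[⟨2 | 0⟩, ⟨2 | 1⟩, ⟨2 | 1⟩, ⟨2 | 1⟩, ⟨2 | 1⟩, ⟨2 | 1 1⟩, ⟨2 | 1 1⟩, ⟨2 | 1 1 1⟩, ⟨2 | 1 1 1⟩, ⟨2 | 1 1 2⟩, ⟨2 | 1 1 2⟩, ⟨2 | 1 2⟩, ⟨3 | 0⟩, ⟨3 | 1⟩, ⟨3 | 1⟩]


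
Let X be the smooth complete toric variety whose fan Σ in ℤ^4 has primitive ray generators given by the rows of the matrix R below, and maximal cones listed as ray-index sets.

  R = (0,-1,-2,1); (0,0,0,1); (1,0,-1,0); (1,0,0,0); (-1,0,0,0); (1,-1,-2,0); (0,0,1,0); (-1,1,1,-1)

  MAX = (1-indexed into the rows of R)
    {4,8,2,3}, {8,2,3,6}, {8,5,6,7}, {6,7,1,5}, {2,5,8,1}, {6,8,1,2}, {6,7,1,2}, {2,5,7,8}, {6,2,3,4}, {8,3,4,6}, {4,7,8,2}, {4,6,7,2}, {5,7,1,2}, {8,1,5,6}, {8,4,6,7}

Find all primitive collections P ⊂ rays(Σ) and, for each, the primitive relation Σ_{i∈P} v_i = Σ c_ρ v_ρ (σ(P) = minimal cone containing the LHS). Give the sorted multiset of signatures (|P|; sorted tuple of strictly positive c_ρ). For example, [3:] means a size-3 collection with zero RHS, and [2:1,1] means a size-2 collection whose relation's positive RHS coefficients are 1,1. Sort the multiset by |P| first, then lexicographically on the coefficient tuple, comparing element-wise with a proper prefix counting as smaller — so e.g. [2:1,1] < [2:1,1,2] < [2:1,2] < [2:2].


Σ has 9 primitive collections:

  P={4,5}:  v_{4} + v_{5} = 0  ⇒ sig = [2:]
  P={3,7}:  v_{3} + v_{7} = v_{4}  ⇒ sig = [2:1]
  P={1,4}:  v_{1} + v_{4} = v_{2} + v_{6}  ⇒ sig = [2:1,1]
  P={3,5}:  v_{3} + v_{5} = v_{2} + v_{6} + v_{8}  ⇒ sig = [2:1,1,1]
  P={1,3}:  v_{1} + v_{3} = 2·v_{2} + 2·v_{6} + v_{8}  ⇒ sig = [2:1,2,2]
  P={1,7,8}:  v_{1} + v_{7} + v_{8} = v_{5}  ⇒ sig = [3:1]
  P={2,5,6}:  v_{2} + v_{5} + v_{6} = v_{1}  ⇒ sig = [3:1]
  P={2,6,7,8}:  v_{2} + v_{6} + v_{7} + v_{8} = 0  ⇒ sig = [4:]
  P={2,4,6,8}:  v_{2} + v_{4} + v_{6} + v_{8} = v_{3}  ⇒ sig = [4:1]

Hence PRS(X_Σ) =
[[2:], [2:1], [2:1,1], [2:1,1,1], [2:1,2,2], [3:1], [3:1], [4:], [4:1]]


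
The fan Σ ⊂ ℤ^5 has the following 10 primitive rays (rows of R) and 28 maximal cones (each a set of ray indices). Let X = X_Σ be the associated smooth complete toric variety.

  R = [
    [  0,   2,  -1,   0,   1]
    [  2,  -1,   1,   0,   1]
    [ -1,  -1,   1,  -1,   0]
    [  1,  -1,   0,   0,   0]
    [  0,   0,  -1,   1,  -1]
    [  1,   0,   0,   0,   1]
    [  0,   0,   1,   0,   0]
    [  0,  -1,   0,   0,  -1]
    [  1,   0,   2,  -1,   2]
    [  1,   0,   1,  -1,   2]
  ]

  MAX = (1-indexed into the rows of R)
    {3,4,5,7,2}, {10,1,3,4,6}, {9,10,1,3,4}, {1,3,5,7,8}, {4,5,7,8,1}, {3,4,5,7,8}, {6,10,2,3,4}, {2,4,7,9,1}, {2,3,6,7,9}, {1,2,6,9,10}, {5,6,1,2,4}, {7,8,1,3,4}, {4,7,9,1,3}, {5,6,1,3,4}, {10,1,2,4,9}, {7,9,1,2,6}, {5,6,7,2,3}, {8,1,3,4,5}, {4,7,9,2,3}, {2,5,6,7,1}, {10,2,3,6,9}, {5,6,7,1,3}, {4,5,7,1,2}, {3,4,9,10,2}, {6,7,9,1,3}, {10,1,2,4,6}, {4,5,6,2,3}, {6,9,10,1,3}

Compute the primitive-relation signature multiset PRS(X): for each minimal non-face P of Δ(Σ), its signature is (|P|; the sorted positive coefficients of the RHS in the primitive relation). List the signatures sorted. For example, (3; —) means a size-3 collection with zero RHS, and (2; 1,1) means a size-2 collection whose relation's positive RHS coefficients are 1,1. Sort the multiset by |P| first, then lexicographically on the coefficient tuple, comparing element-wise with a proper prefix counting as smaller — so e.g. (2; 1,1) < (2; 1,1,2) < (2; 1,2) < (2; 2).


11 minimal non-faces of Δ(Σ) (on 10 rays):

  P = {5,10}:  v_{5} + v_{10} = v_{6} ; sig = (2; 1)
  P = {6,8}:  v_{6} + v_{8} = v_{4} ; sig = (2; 1)
  P = {7,10}:  v_{7} + v_{10} = v_{9} ; sig = (2; 1)
  P = {5,9}:  v_{5} + v_{9} = v_{6} + v_{7} ; sig = (2; 1,1)
  P = {8,10}:  v_{8} + v_{10} = v_{1} + v_{3} + 2·v_{4} + v_{7} ; sig = (2; 1,1,1,2)
  P = {8,9}:  v_{8} + v_{9} = v_{1} + v_{3} + 2·v_{4} + 2·v_{7} ; sig = (2; 1,1,2,2)
  P = {2,8}:  v_{2} + v_{8} = 2·v_{4} + v_{7} ; sig = (2; 1,2)
  P = {1,2,3}:  v_{1} + v_{2} + v_{3} = v_{10} ; sig = (3; 1)
  P = {4,6,7}:  v_{4} + v_{6} + v_{7} = v_{2} ; sig = (3; 1)
  P = {4,6,9}:  v_{4} + v_{6} + v_{9} = v_{2} + v_{10} ; sig = (3; 1,1)
  P = {1,3,4,5,7}:  v_{1} + v_{3} + v_{4} + v_{5} + v_{7} = 0 ; sig = (5; —)

Hence PRS(X_Σ) =
    (2; 1)
    (2; 1)
    (2; 1)
    (2; 1,1)
    (2; 1,1,1,2)
    (2; 1,1,2,2)
    (2; 1,2)
    (3; 1)
    (3; 1)
    (3; 1,1)
    (5; —)


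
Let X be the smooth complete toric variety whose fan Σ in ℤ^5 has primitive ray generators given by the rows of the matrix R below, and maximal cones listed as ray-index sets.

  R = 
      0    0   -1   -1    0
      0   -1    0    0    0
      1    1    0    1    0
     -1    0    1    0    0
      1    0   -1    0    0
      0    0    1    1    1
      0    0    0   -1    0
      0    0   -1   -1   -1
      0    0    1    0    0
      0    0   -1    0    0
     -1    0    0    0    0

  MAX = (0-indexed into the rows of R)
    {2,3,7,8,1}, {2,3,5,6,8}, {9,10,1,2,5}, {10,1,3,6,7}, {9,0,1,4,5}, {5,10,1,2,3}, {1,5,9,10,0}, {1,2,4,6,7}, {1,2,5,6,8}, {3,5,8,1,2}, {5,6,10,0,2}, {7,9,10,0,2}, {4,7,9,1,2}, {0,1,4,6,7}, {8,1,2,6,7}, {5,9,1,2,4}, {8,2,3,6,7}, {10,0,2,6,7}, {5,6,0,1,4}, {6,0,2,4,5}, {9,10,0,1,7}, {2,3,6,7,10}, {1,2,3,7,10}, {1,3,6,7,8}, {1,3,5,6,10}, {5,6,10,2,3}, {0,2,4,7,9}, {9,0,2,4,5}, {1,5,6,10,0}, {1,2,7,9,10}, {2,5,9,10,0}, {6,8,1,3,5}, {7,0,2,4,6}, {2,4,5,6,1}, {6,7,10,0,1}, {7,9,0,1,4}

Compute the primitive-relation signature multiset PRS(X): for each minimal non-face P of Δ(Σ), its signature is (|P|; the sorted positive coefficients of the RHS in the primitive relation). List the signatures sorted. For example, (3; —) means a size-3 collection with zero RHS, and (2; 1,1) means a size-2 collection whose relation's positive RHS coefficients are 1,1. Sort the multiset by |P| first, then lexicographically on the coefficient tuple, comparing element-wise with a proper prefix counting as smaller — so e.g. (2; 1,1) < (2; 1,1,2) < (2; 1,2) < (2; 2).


13 minimal non-faces of Δ(Σ) (on 11 rays):

  {3,4}:  v_{3} + v_{4} = 0  so sig = (2; —)
  {5,7}:  v_{5} + v_{7} = 0  so sig = (2; —)
  {8,9}:  v_{8} + v_{9} = 0  so sig = (2; —)
  {0,8}:  v_{0} + v_{8} = v_{6}  so sig = (2; 1)
  {3,9}:  v_{3} + v_{9} = v_{10}  so sig = (2; 1)
  {4,10}:  v_{4} + v_{10} = v_{9}  so sig = (2; 1)
  {6,9}:  v_{6} + v_{9} = v_{0}  so sig = (2; 1)
  {8,10}:  v_{8} + v_{10} = v_{3}  so sig = (2; 1)
  {0,3}:  v_{0} + v_{3} = v_{6} + v_{10}  so sig = (2; 1,1)
  {4,8}:  v_{4} + v_{8} = v_{1} + v_{2} + v_{6}  so sig = (2; 1,1,1)
  {0,1,2}:  v_{0} + v_{1} + v_{2} = v_{4}  so sig = (3; 1)
  {1,2,6,10}:  v_{1} + v_{2} + v_{6} + v_{10} = 0  so sig = (4; —)
  {1,2,3,6}:  v_{1} + v_{2} + v_{3} + v_{6} = v_{8}  so sig = (4; 1)

Sorted signature multiset PRS(X):
[(2; —), (2; —), (2; —), (2; 1), (2; 1), (2; 1), (2; 1), (2; 1), (2; 1,1), (2; 1,1,1), (3; 1), (4; —), (4; 1)]


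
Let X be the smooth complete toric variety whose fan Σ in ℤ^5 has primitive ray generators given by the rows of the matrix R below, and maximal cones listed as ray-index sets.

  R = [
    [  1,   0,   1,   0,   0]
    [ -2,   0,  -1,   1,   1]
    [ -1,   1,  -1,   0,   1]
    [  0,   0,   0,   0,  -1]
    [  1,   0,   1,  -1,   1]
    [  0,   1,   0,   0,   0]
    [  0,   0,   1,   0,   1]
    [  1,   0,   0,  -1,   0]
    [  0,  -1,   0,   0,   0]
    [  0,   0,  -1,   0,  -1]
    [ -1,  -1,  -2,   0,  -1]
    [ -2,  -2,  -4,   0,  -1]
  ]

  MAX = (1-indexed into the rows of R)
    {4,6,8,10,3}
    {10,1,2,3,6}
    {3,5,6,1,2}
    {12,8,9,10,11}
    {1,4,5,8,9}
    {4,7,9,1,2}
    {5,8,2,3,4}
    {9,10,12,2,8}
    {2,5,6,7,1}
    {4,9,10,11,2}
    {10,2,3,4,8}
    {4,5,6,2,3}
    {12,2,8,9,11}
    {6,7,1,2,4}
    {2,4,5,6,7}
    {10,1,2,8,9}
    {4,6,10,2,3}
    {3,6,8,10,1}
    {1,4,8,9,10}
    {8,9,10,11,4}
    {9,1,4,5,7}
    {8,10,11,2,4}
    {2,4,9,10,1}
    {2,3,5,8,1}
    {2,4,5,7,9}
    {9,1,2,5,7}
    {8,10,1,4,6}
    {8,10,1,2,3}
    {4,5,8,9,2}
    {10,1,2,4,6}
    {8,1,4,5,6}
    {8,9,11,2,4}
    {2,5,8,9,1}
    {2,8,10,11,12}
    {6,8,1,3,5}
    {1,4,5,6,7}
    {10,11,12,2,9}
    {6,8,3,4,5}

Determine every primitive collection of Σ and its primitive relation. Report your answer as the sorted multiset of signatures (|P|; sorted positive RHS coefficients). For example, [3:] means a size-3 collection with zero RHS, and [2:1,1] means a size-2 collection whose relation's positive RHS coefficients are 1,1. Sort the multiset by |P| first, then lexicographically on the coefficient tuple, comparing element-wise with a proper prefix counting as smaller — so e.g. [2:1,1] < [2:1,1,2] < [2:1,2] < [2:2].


The 23 primitive collections of Σ (r=12, n=5):

  P = {6,9}:  v_{6} + v_{9} = 0  ⟹  sig = [2:]
  P = {7,10}:  v_{7} + v_{10} = 0  ⟹  sig = [2:]
  P = {5,10}:  v_{5} + v_{10} = v_{8}  ⟹  sig = [2:1]
  P = {7,8}:  v_{7} + v_{8} = v_{5}  ⟹  sig = [2:1]
  P = {1,11}:  v_{1} + v_{11} = v_{9} + v_{10}  ⟹  sig = [2:1,1]
  P = {3,9}:  v_{3} + v_{9} = v_{2} + v_{8}  ⟹  sig = [2:1,1]
  P = {3,7}:  v_{3} + v_{7} = v_{2} + v_{5} + v_{6}  ⟹  sig = [2:1,1,1]
  P = {6,11}:  v_{6} + v_{11} = v_{2} + v_{4} + v_{8} + v_{10}  ⟹  sig = [2:1,1,1,1]
  P = {6,12}:  v_{6} + v_{12} = v_{2} + v_{8} + v_{10} + v_{11}  ⟹  sig = [2:1,1,1,1]
  P = {7,11}:  v_{7} + v_{11} = v_{2} + v_{4} + v_{8} + v_{9}  ⟹  sig = [2:1,1,1,1]
  P = {7,12}:  v_{7} + v_{12} = v_{2} + v_{8} + v_{9} + v_{11}  ⟹  sig = [2:1,1,1,1]
  P = {5,11}:  v_{5} + v_{11} = v_{2} + v_{4} + 2·v_{8} + v_{9}  ⟹  sig = [2:1,1,1,2]
  P = {5,12}:  v_{5} + v_{12} = v_{2} + 2·v_{8} + v_{9} + v_{11}  ⟹  sig = [2:1,1,1,2]
  P = {1,12}:  v_{1} + v_{12} = v_{2} + v_{8} + 2·v_{9} + 2·v_{10}  ⟹  sig = [2:1,1,2,2]
  P = {3,11}:  v_{3} + v_{11} = 2·v_{2} + v_{4} + 2·v_{8} + v_{10}  ⟹  sig = [2:1,1,2,2]
  P = {3,12}:  v_{3} + v_{12} = 2·v_{2} + 2·v_{8} + v_{10} + v_{11}  ⟹  sig = [2:1,1,2,2]
  P = {4,12}:  v_{4} + v_{12} = 2·v_{11}  ⟹  sig = [2:2]
  P = {1,3,4}:  v_{1} + v_{3} + v_{4} = v_{6}  ⟹  sig = [3:1]
  P = {2,6,8}:  v_{2} + v_{6} + v_{8} = v_{3}  ⟹  sig = [3:1]
  P = {1,2,4,8}:  v_{1} + v_{2} + v_{4} + v_{8} = 0  ⟹  sig = [4:]
  P = {1,2,4,5}:  v_{1} + v_{2} + v_{4} + v_{5} = v_{7}  ⟹  sig = [4:1]
  P = {2,4,8,9,10}:  v_{2} + v_{4} + v_{8} + v_{9} + v_{10} = v_{11}  ⟹  sig = [5:1]
  P = {2,8,9,10,11}:  v_{2} + v_{8} + v_{9} + v_{10} + v_{11} = v_{12}  ⟹  sig = [5:1]

Hence PRS(X_Σ) =
    |P|=2: 17 collections, coeffs (), (), (1), (1), (1,1), (1,1), (1,1,1), (1,1,1,1), (1,1,1,1), (1,1,1,1), (1,1,1,1), (1,1,1,2), (1,1,1,2), (1,1,2,2), (1,1,2,2), (1,1,2,2), (2)
    |P|=3: 2 collections, coeffs (1), (1)
    |P|=4: 2 collections, coeffs (), (1)
    |P|=5: 2 collections, coeffs (1), (1)


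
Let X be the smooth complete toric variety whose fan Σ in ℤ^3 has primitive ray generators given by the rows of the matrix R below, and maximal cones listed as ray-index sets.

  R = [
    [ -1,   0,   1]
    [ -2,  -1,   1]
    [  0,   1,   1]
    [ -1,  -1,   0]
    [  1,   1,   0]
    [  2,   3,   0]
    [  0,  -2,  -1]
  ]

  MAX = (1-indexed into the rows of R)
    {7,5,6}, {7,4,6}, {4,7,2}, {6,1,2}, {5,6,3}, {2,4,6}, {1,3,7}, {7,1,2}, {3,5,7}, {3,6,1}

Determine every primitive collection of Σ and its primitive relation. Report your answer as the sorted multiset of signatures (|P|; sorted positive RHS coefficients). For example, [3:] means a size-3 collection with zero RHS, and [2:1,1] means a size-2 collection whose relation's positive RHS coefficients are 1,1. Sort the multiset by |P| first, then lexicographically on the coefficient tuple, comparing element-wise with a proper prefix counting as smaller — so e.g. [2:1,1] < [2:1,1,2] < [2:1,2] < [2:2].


9 minimal non-faces of Δ(Σ) (on 7 rays):

  P = {4,5}:  v_{4} + v_{5} = 0 ; sig = [2:]
  P = {1,4}:  v_{1} + v_{4} = v_{2} ; sig = [2:1]
  P = {1,5}:  v_{1} + v_{5} = v_{3} ; sig = [2:1]
  P = {2,5}:  v_{2} + v_{5} = v_{1} ; sig = [2:1]
  P = {3,4}:  v_{3} + v_{4} = v_{1} ; sig = [2:1]
  P = {2,3}:  v_{2} + v_{3} = 2·v_{1} ; sig = [2:2]
  P = {2,6,7}:  v_{2} + v_{6} + v_{7} = 0 ; sig = [3:]
  P = {1,6,7}:  v_{1} + v_{6} + v_{7} = v_{5} ; sig = [3:1]
  P = {3,6,7}:  v_{3} + v_{6} + v_{7} = 2·v_{5} ; sig = [3:2]

Signatures (|P|; sorted positive RHS coefficients), sorted:
    |P|=2: 6 collections, coeffs (), (1), (1), (1), (1), (2)
    |P|=3: 3 collections, coeffs (), (1), (2)


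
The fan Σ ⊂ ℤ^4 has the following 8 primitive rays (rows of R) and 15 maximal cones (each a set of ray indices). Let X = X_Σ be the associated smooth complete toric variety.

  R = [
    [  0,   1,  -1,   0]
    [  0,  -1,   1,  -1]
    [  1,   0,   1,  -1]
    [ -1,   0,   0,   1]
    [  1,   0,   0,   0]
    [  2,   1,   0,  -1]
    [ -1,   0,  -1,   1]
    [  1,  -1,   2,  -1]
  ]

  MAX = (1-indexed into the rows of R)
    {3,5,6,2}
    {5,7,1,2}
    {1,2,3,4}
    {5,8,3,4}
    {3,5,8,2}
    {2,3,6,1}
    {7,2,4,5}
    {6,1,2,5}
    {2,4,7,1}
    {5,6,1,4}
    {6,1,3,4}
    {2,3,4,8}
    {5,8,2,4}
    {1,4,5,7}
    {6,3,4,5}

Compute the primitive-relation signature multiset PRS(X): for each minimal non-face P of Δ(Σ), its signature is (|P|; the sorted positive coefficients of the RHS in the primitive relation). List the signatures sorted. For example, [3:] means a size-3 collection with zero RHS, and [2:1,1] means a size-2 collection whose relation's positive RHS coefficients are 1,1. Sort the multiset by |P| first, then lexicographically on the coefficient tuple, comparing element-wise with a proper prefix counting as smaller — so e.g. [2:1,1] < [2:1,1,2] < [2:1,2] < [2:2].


The 9 primitive collections of Σ (r=8, n=4):

  {3,7}:  v_{3} + v_{7} = 0 ; sig = [2:]
  {1,8}:  v_{1} + v_{8} = v_{3} ; sig = [2:1]
  {6,7}:  v_{6} + v_{7} = v_{1} + v_{5} ; sig = [2:1,1]
  {7,8}:  v_{7} + v_{8} = v_{2} + v_{4} + v_{5} ; sig = [2:1,1,1]
  {6,8}:  v_{6} + v_{8} = 2·v_{3} + v_{5} ; sig = [2:1,2]
  {1,3,5}:  v_{1} + v_{3} + v_{5} = v_{6} ; sig = [3:1]
  {2,4,6}:  v_{2} + v_{4} + v_{6} = v_{3} ; sig = [3:1]
  {1,2,4,5}:  v_{1} + v_{2} + v_{4} + v_{5} = 0 ; sig = [4:]
  {2,3,4,5}:  v_{2} + v_{3} + v_{4} + v_{5} = v_{8} ; sig = [4:1]

Signatures (|P|; sorted positive RHS coefficients), sorted:
{ [2:],  [2:1],  [2:1,1],  [2:1,1,1],  [2:1,2],  [3:1] ×2,  [4:],  [4:1] }


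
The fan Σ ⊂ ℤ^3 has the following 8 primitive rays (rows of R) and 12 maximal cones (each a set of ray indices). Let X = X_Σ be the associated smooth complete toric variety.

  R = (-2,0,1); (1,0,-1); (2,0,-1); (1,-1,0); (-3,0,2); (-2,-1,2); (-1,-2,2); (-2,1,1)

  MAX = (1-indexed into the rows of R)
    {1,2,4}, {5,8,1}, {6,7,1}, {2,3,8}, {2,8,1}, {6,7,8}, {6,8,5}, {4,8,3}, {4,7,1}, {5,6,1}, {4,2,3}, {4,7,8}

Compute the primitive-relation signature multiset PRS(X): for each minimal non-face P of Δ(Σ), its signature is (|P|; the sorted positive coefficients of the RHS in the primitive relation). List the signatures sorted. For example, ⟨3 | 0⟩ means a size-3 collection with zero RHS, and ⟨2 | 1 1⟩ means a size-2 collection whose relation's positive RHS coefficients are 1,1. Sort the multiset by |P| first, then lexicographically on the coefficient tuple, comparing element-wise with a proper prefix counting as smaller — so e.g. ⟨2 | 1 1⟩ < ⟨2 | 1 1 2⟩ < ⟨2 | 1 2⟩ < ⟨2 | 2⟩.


|primitive collections| = 14. Relations:

  P={1,3}:  v_{1} + v_{3} = 0  so sig = ⟨2 | 0⟩
  P={2,5}:  v_{2} + v_{5} = v_{1}  so sig = ⟨2 | 1⟩
  P={4,5}:  v_{4} + v_{5} = v_{6}  so sig = ⟨2 | 1⟩
  P={4,6}:  v_{4} + v_{6} = v_{7}  so sig = ⟨2 | 1⟩
  P={2,6}:  v_{2} + v_{6} = v_{1} + v_{4}  so sig = ⟨2 | 1 1⟩
  P={3,5}:  v_{3} + v_{5} = v_{4} + v_{8}  so sig = ⟨2 | 1 1⟩
  P={2,7}:  v_{2} + v_{7} = v_{1} + 2·v_{4}  so sig = ⟨2 | 1 2⟩
  P={3,6}:  v_{3} + v_{6} = 2·v_{4} + v_{8}  so sig = ⟨2 | 1 2⟩
  P={3,7}:  v_{3} + v_{7} = 3·v_{4} + v_{8}  so sig = ⟨2 | 1 3⟩
  P={5,7}:  v_{5} + v_{7} = 2·v_{6}  so sig = ⟨2 | 2⟩
  P={2,4,8}:  v_{2} + v_{4} + v_{8} = 0  so sig = ⟨3 | 0⟩
  P={1,4,8}:  v_{1} + v_{4} + v_{8} = v_{5}  so sig = ⟨3 | 1⟩
  P={1,7,8}:  v_{1} + v_{7} + v_{8} = v_{5} + v_{6}  so sig = ⟨3 | 1 1⟩
  P={1,6,8}:  v_{1} + v_{6} + v_{8} = 2·v_{5}  so sig = ⟨3 | 2⟩

Hence PRS(X_Σ) =
{ ⟨2 | 0⟩,  ⟨2 | 1⟩ ×3,  ⟨2 | 1 1⟩ ×2,  ⟨2 | 1 2⟩ ×2,  ⟨2 | 1 3⟩,  ⟨2 | 2⟩,  ⟨3 | 0⟩,  ⟨3 | 1⟩,  ⟨3 | 1 1⟩,  ⟨3 | 2⟩ }


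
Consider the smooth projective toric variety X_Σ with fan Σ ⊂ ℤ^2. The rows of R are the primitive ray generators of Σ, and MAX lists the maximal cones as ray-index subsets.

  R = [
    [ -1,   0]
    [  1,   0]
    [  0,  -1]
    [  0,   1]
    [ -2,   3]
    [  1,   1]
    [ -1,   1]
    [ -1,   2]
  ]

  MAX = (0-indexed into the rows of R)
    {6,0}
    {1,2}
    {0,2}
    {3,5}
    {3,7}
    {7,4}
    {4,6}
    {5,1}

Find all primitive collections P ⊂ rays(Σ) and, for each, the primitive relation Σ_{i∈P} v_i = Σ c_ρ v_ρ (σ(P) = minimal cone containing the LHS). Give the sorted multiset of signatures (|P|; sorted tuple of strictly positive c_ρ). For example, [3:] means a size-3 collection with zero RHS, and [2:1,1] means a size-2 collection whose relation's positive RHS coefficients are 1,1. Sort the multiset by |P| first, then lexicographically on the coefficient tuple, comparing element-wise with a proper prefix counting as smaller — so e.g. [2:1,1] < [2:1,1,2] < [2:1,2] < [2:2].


20 collections generate NE(X_Σ); each relation:

  P={0,1}:  v_{0} + v_{1} = 0 — sig = [2:]
  P={2,3}:  v_{2} + v_{3} = 0 — sig = [2:]
  P={0,3}:  v_{0} + v_{3} = v_{6} — sig = [2:1]
  P={0,5}:  v_{0} + v_{5} = v_{3} — sig = [2:1]
  P={1,3}:  v_{1} + v_{3} = v_{5} — sig = [2:1]
  P={1,6}:  v_{1} + v_{6} = v_{3} — sig = [2:1]
  P={2,5}:  v_{2} + v_{5} = v_{1} — sig = [2:1]
  P={2,6}:  v_{2} + v_{6} = v_{0} — sig = [2:1]
  P={2,7}:  v_{2} + v_{7} = v_{6} — sig = [2:1]
  P={3,6}:  v_{3} + v_{6} = v_{7} — sig = [2:1]
  P={6,7}:  v_{6} + v_{7} = v_{4} — sig = [2:1]
  P={1,4}:  v_{1} + v_{4} = v_{3} + v_{7} — sig = [2:1,1]
  P={4,5}:  v_{4} + v_{5} = 2·v_{3} + v_{7} — sig = [2:1,2]
  P={0,7}:  v_{0} + v_{7} = 2·v_{6} — sig = [2:2]
  P={1,7}:  v_{1} + v_{7} = 2·v_{3} — sig = [2:2]
  P={2,4}:  v_{2} + v_{4} = 2·v_{6} — sig = [2:2]
  P={3,4}:  v_{3} + v_{4} = 2·v_{7} — sig = [2:2]
  P={5,6}:  v_{5} + v_{6} = 2·v_{3} — sig = [2:2]
  P={0,4}:  v_{0} + v_{4} = 3·v_{6} — sig = [2:3]
  P={5,7}:  v_{5} + v_{7} = 3·v_{3} — sig = [2:3]

Sorted signature multiset PRS(X):
{ [2:] ×2,  [2:1] ×9,  [2:1,1],  [2:1,2],  [2:2] ×5,  [2:3] ×2 }


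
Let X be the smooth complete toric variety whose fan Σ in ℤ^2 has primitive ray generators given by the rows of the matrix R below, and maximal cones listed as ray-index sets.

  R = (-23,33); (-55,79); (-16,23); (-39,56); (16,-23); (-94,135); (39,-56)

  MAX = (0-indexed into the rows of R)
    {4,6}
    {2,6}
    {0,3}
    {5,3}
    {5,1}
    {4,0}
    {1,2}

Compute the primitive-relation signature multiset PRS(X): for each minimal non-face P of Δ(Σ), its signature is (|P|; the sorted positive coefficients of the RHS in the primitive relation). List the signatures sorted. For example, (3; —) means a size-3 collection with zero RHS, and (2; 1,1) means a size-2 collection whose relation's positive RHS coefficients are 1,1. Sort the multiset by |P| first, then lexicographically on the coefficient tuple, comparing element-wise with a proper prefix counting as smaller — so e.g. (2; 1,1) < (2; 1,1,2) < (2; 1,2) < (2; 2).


Δ(Σ) — 7 vertices, 14 min non-faces:

  {2,4}:  v_{2} + v_{4} = 0  ⇒ sig = (2; —)
  {3,6}:  v_{3} + v_{6} = 0  ⇒ sig = (2; —)
  {0,2}:  v_{0} + v_{2} = v_{3}  ⇒ sig = (2; 1)
  {0,6}:  v_{0} + v_{6} = v_{4}  ⇒ sig = (2; 1)
  {1,3}:  v_{1} + v_{3} = v_{5}  ⇒ sig = (2; 1)
  {1,4}:  v_{1} + v_{4} = v_{3}  ⇒ sig = (2; 1)
  {1,6}:  v_{1} + v_{6} = v_{2}  ⇒ sig = (2; 1)
  {2,3}:  v_{2} + v_{3} = v_{1}  ⇒ sig = (2; 1)
  {3,4}:  v_{3} + v_{4} = v_{0}  ⇒ sig = (2; 1)
  {5,6}:  v_{5} + v_{6} = v_{1}  ⇒ sig = (2; 1)
  {0,1}:  v_{0} + v_{1} = 2·v_{3}  ⇒ sig = (2; 2)
  {2,5}:  v_{2} + v_{5} = 2·v_{1}  ⇒ sig = (2; 2)
  {4,5}:  v_{4} + v_{5} = 2·v_{3}  ⇒ sig = (2; 2)
  {0,5}:  v_{0} + v_{5} = 3·v_{3}  ⇒ sig = (2; 3)

Sorted signature multiset PRS(X):
[(2; —), (2; —), (2; 1), (2; 1), (2; 1), (2; 1), (2; 1), (2; 1), (2; 1), (2; 1), (2; 2), (2; 2), (2; 2), (2; 3)]


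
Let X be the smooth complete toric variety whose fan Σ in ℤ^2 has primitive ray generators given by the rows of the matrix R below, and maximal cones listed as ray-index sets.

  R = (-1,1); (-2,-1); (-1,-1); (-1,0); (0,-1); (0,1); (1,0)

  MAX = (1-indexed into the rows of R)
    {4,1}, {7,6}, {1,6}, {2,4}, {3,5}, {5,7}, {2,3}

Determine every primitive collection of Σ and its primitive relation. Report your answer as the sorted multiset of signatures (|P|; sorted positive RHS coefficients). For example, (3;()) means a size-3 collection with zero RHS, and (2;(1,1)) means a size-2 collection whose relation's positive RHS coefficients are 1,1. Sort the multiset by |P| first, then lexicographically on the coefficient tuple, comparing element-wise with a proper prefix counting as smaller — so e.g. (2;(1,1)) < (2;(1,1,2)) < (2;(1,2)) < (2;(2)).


14 collections generate NE(X_Σ); each relation:

  P = {4,7}:  v_{4} + v_{7} = 0  →  sig = (2;())
  P = {5,6}:  v_{5} + v_{6} = 0  →  sig = (2;())
  P = {1,5}:  v_{1} + v_{5} = v_{4}  →  sig = (2;(1))
  P = {1,7}:  v_{1} + v_{7} = v_{6}  →  sig = (2;(1))
  P = {2,7}:  v_{2} + v_{7} = v_{3}  →  sig = (2;(1))
  P = {3,4}:  v_{3} + v_{4} = v_{2}  →  sig = (2;(1))
  P = {3,6}:  v_{3} + v_{6} = v_{4}  →  sig = (2;(1))
  P = {3,7}:  v_{3} + v_{7} = v_{5}  →  sig = (2;(1))
  P = {4,5}:  v_{4} + v_{5} = v_{3}  →  sig = (2;(1))
  P = {4,6}:  v_{4} + v_{6} = v_{1}  →  sig = (2;(1))
  P = {1,3}:  v_{1} + v_{3} = 2·v_{4}  →  sig = (2;(2))
  P = {2,5}:  v_{2} + v_{5} = 2·v_{3}  →  sig = (2;(2))
  P = {2,6}:  v_{2} + v_{6} = 2·v_{4}  →  sig = (2;(2))
  P = {1,2}:  v_{1} + v_{2} = 3·v_{4}  →  sig = (2;(3))

Hence PRS(X_Σ) =
    |P|=2: 14 collections, coeffs (), (), (1), (1), (1), (1), (1), (1), (1), (1), (2), (2), (2), (3)


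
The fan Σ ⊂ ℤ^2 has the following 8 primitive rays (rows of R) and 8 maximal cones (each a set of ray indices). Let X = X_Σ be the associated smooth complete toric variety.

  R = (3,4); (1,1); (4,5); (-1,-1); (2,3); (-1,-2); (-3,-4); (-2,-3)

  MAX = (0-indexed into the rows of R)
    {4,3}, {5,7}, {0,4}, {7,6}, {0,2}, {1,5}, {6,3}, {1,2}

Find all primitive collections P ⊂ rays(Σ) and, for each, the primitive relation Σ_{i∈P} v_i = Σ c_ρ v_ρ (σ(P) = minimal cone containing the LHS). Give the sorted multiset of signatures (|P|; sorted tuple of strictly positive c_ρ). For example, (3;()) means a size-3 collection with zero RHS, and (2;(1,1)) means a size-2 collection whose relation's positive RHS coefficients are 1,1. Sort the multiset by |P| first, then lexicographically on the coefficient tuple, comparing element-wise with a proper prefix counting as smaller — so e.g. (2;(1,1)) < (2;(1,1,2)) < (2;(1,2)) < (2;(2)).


20 minimal non-faces of Δ(Σ) (on 8 rays):

  {0,6}:  v_{0} + v_{6} = 0  ⟹  sig = (2;())
  {1,3}:  v_{1} + v_{3} = 0  ⟹  sig = (2;())
  {4,7}:  v_{4} + v_{7} = 0  ⟹  sig = (2;())
  {0,1}:  v_{0} + v_{1} = v_{2}  ⟹  sig = (2;(1))
  {0,3}:  v_{0} + v_{3} = v_{4}  ⟹  sig = (2;(1))
  {0,7}:  v_{0} + v_{7} = v_{1}  ⟹  sig = (2;(1))
  {1,4}:  v_{1} + v_{4} = v_{0}  ⟹  sig = (2;(1))
  {1,6}:  v_{1} + v_{6} = v_{7}  ⟹  sig = (2;(1))
  {1,7}:  v_{1} + v_{7} = v_{5}  ⟹  sig = (2;(1))
  {2,3}:  v_{2} + v_{3} = v_{0}  ⟹  sig = (2;(1))
  {2,6}:  v_{2} + v_{6} = v_{1}  ⟹  sig = (2;(1))
  {3,5}:  v_{3} + v_{5} = v_{7}  ⟹  sig = (2;(1))
  {3,7}:  v_{3} + v_{7} = v_{6}  ⟹  sig = (2;(1))
  {4,5}:  v_{4} + v_{5} = v_{1}  ⟹  sig = (2;(1))
  {4,6}:  v_{4} + v_{6} = v_{3}  ⟹  sig = (2;(1))
  {0,5}:  v_{0} + v_{5} = 2·v_{1}  ⟹  sig = (2;(2))
  {2,4}:  v_{2} + v_{4} = 2·v_{0}  ⟹  sig = (2;(2))
  {2,7}:  v_{2} + v_{7} = 2·v_{1}  ⟹  sig = (2;(2))
  {5,6}:  v_{5} + v_{6} = 2·v_{7}  ⟹  sig = (2;(2))
  {2,5}:  v_{2} + v_{5} = 3·v_{1}  ⟹  sig = (2;(3))

Sorted signature multiset PRS(X):
    |P|=2: 20 collections, coeffs (), (), (), (1), (1), (1), (1), (1), (1), (1), (1), (1), (1), (1), (1), (2), (2), (2), (2), (3)


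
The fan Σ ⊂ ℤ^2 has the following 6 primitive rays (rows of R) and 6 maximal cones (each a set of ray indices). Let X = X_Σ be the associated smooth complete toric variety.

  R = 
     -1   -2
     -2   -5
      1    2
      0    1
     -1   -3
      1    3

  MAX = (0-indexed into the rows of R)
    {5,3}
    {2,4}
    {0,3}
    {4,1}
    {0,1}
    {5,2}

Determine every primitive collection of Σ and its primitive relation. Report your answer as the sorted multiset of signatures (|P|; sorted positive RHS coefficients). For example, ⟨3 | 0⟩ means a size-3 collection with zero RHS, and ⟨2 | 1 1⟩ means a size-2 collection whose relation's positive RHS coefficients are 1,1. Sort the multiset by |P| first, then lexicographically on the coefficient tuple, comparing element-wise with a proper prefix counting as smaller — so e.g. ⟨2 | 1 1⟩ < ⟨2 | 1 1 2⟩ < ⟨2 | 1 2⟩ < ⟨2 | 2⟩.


9 collections generate NE(X_Σ); each relation:

  P={0,2}:  v_{0} + v_{2} = 0 — sig = ⟨2 | 0⟩
  P={4,5}:  v_{4} + v_{5} = 0 — sig = ⟨2 | 0⟩
  P={0,4}:  v_{0} + v_{4} = v_{1} — sig = ⟨2 | 1⟩
  P={0,5}:  v_{0} + v_{5} = v_{3} — sig = ⟨2 | 1⟩
  P={1,2}:  v_{1} + v_{2} = v_{4} — sig = ⟨2 | 1⟩
  P={1,5}:  v_{1} + v_{5} = v_{0} — sig = ⟨2 | 1⟩
  P={2,3}:  v_{2} + v_{3} = v_{5} — sig = ⟨2 | 1⟩
  P={3,4}:  v_{3} + v_{4} = v_{0} — sig = ⟨2 | 1⟩
  P={1,3}:  v_{1} + v_{3} = 2·v_{0} — sig = ⟨2 | 2⟩

Hence PRS(X_Σ) =
    |P|=2: 9 collections, coeffs (), (), (1), (1), (1), (1), (1), (1), (2)


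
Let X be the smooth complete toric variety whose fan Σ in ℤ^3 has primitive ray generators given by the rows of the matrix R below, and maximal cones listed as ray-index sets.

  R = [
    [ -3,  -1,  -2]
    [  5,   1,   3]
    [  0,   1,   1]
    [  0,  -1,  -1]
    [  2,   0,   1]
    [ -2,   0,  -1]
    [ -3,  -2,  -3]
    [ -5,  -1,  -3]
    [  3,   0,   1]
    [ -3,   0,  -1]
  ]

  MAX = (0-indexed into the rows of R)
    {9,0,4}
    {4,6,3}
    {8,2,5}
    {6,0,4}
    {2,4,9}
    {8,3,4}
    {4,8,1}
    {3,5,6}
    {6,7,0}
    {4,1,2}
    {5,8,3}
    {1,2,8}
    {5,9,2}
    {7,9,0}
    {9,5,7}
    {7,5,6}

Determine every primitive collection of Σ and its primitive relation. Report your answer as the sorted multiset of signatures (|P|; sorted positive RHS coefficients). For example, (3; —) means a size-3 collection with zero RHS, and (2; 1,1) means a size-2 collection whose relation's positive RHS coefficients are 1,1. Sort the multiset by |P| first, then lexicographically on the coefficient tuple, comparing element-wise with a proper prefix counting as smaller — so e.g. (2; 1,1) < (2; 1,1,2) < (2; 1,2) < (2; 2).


Primitive collections (22):

  P={1,7}:  v_{1} + v_{7} = 0  →  sig = (2; —)
  P={2,3}:  v_{2} + v_{3} = 0  →  sig = (2; —)
  P={4,5}:  v_{4} + v_{5} = 0  →  sig = (2; —)
  P={8,9}:  v_{8} + v_{9} = 0  →  sig = (2; —)
  P={0,1}:  v_{0} + v_{1} = v_{4}  →  sig = (2; 1)
  P={0,2}:  v_{0} + v_{2} = v_{9}  →  sig = (2; 1)
  P={0,3}:  v_{0} + v_{3} = v_{6}  →  sig = (2; 1)
  P={0,5}:  v_{0} + v_{5} = v_{7}  →  sig = (2; 1)
  P={0,8}:  v_{0} + v_{8} = v_{3}  →  sig = (2; 1)
  P={2,6}:  v_{2} + v_{6} = v_{0}  →  sig = (2; 1)
  P={3,9}:  v_{3} + v_{9} = v_{0}  →  sig = (2; 1)
  P={4,7}:  v_{4} + v_{7} = v_{0}  →  sig = (2; 1)
  P={1,3}:  v_{1} + v_{3} = v_{4} + v_{8}  →  sig = (2; 1,1)
  P={1,5}:  v_{1} + v_{5} = v_{2} + v_{8}  →  sig = (2; 1,1)
  P={1,6}:  v_{1} + v_{6} = v_{3} + v_{4}  →  sig = (2; 1,1)
  P={1,9}:  v_{1} + v_{9} = v_{2} + v_{4}  →  sig = (2; 1,1)
  P={2,7}:  v_{2} + v_{7} = v_{5} + v_{9}  →  sig = (2; 1,1)
  P={3,7}:  v_{3} + v_{7} = v_{5} + v_{6}  →  sig = (2; 1,1)
  P={7,8}:  v_{7} + v_{8} = v_{3} + v_{5}  →  sig = (2; 1,1)
  P={6,8}:  v_{6} + v_{8} = 2·v_{3}  →  sig = (2; 2)
  P={6,9}:  v_{6} + v_{9} = 2·v_{0}  →  sig = (2; 2)
  P={2,4,8}:  v_{2} + v_{4} + v_{8} = v_{1}  →  sig = (3; 1)

so the primitive-relation signature multiset is
{ (2; —) ×4,  (2; 1) ×8,  (2; 1,1) ×7,  (2; 2) ×2,  (3; 1) }


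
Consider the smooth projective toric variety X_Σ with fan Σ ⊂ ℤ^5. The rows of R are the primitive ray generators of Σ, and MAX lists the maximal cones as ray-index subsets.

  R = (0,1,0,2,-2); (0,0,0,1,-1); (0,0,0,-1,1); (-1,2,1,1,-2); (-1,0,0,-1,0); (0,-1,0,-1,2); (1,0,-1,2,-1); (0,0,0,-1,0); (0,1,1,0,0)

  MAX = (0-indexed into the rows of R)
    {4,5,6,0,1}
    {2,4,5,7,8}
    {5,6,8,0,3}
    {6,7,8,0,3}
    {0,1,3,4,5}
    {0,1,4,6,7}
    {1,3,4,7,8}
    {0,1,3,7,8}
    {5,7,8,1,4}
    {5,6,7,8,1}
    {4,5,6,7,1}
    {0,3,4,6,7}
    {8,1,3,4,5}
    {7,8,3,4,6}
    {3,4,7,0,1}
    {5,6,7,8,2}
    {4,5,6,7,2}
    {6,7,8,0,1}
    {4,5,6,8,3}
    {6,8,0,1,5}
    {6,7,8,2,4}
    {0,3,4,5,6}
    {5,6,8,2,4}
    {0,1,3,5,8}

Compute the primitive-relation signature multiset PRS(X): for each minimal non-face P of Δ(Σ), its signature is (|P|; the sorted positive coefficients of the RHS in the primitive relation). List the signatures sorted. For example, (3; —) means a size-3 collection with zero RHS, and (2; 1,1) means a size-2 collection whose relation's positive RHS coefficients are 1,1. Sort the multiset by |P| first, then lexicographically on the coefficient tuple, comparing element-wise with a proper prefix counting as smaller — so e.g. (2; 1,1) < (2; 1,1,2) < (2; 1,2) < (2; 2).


|primitive collections| = 9. Relations:

  P={1,2}:  v_{1} + v_{2} = 0 — sig = (2; —)
  P={0,2}:  v_{0} + v_{2} = v_{4} + v_{6} + v_{8} — sig = (2; 1,1,1)
  P={2,3}:  v_{2} + v_{3} = 2·v_{4} + v_{6} + 2·v_{8} — sig = (2; 1,2,2)
  P={0,5,7}:  v_{0} + v_{5} + v_{7} = 0 — sig = (3; —)
  P={0,4,8}:  v_{0} + v_{4} + v_{8} = v_{3} — sig = (3; 1)
  P={3,5,7}:  v_{3} + v_{5} + v_{7} = v_{4} + v_{8} — sig = (3; 1,1)
  P={1,3,6}:  v_{1} + v_{3} + v_{6} = 2·v_{0} — sig = (3; 2)
  P={1,4,6,8}:  v_{1} + v_{4} + v_{6} + v_{8} = v_{0} — sig = (4; 1)
  P={4,5,6,7,8}:  v_{4} + v_{5} + v_{6} + v_{7} + v_{8} = v_{2} — sig = (5; 1)

so the primitive-relation signature multiset is
[(2; —), (2; 1,1,1), (2; 1,2,2), (3; —), (3; 1), (3; 1,1), (3; 2), (4; 1), (5; 1)]


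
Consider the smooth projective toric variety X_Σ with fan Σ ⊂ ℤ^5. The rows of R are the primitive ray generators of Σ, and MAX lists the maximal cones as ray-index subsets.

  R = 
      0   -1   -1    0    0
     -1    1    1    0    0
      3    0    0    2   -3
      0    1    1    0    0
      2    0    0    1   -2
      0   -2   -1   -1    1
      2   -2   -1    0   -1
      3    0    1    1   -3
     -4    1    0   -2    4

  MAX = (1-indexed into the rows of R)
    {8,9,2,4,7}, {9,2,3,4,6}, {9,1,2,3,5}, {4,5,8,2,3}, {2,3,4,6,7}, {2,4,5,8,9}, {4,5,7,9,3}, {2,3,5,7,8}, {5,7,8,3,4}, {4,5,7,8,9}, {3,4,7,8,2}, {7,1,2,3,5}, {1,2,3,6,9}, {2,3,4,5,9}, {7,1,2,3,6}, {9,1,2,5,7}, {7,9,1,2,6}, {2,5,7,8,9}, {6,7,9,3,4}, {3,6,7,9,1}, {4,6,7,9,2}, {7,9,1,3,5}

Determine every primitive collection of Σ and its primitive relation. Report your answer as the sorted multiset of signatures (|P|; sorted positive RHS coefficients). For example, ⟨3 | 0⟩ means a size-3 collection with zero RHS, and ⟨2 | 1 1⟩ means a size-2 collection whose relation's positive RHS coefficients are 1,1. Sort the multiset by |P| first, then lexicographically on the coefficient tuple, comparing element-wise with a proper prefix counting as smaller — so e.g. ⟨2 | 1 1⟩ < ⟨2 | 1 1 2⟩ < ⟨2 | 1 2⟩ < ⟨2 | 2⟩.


Primitive collections (7):

  P={1,4}:  v_{1} + v_{4} = 0 ; sig = ⟨2 | 0⟩
  P={5,6}:  v_{5} + v_{6} = v_{7} ; sig = ⟨2 | 1⟩
  P={1,8}:  v_{1} + v_{8} = v_{2} + v_{5} + v_{7} ; sig = ⟨2 | 1 1 1⟩
  P={6,8}:  v_{6} + v_{8} = v_{2} + v_{4} + 2·v_{7} ; sig = ⟨2 | 1 1 2⟩
  P={3,8,9}:  v_{3} + v_{8} + v_{9} = v_{4} + v_{5} ; sig = ⟨3 | 1 1⟩
  P={2,3,7,9}:  v_{2} + v_{3} + v_{7} + v_{9} = 0 ; sig = ⟨4 | 0⟩
  P={2,4,5,7}:  v_{2} + v_{4} + v_{5} + v_{7} = v_{8} ; sig = ⟨4 | 1⟩

so the primitive-relation signature multiset is
    ⟨2 | 0⟩
    ⟨2 | 1⟩
    ⟨2 | 1 1 1⟩
    ⟨2 | 1 1 2⟩
    ⟨3 | 1 1⟩
    ⟨4 | 0⟩
    ⟨4 | 1⟩


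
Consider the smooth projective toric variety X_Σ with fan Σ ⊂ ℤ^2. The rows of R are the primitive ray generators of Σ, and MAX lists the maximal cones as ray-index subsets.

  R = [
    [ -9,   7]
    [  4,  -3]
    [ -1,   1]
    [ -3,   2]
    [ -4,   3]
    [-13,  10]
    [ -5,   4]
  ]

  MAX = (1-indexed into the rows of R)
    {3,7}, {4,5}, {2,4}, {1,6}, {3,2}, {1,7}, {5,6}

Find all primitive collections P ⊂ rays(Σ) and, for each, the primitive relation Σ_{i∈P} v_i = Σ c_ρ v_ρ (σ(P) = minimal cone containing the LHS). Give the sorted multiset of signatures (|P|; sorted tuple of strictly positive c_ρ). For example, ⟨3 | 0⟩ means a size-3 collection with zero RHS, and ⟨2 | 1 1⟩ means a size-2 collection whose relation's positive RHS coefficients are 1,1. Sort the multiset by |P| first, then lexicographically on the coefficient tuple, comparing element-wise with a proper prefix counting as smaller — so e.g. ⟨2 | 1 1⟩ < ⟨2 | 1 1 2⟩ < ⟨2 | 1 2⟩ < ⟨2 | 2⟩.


Δ(Σ) — 7 vertices, 14 min non-faces:

  {2,5}:  v_{2} + v_{5} = 0 ; sig = ⟨2 | 0⟩
  {1,2}:  v_{1} + v_{2} = v_{7} ; sig = ⟨2 | 1⟩
  {1,5}:  v_{1} + v_{5} = v_{6} ; sig = ⟨2 | 1⟩
  {2,6}:  v_{2} + v_{6} = v_{1} ; sig = ⟨2 | 1⟩
  {2,7}:  v_{2} + v_{7} = v_{3} ; sig = ⟨2 | 1⟩
  {3,4}:  v_{3} + v_{4} = v_{5} ; sig = ⟨2 | 1⟩
  {3,5}:  v_{3} + v_{5} = v_{7} ; sig = ⟨2 | 1⟩
  {5,7}:  v_{5} + v_{7} = v_{1} ; sig = ⟨2 | 1⟩
  {3,6}:  v_{3} + v_{6} = v_{1} + v_{7} ; sig = ⟨2 | 1 1⟩
  {1,3}:  v_{1} + v_{3} = 2·v_{7} ; sig = ⟨2 | 2⟩
  {4,7}:  v_{4} + v_{7} = 2·v_{5} ; sig = ⟨2 | 2⟩
  {6,7}:  v_{6} + v_{7} = 2·v_{1} ; sig = ⟨2 | 2⟩
  {1,4}:  v_{1} + v_{4} = 3·v_{5} ; sig = ⟨2 | 3⟩
  {4,6}:  v_{4} + v_{6} = 4·v_{5} ; sig = ⟨2 | 4⟩

Hence PRS(X_Σ) =
[⟨2 | 0⟩, ⟨2 | 1⟩, ⟨2 | 1⟩, ⟨2 | 1⟩, ⟨2 | 1⟩, ⟨2 | 1⟩, ⟨2 | 1⟩, ⟨2 | 1⟩, ⟨2 | 1 1⟩, ⟨2 | 2⟩, ⟨2 | 2⟩, ⟨2 | 2⟩, ⟨2 | 3⟩, ⟨2 | 4⟩]


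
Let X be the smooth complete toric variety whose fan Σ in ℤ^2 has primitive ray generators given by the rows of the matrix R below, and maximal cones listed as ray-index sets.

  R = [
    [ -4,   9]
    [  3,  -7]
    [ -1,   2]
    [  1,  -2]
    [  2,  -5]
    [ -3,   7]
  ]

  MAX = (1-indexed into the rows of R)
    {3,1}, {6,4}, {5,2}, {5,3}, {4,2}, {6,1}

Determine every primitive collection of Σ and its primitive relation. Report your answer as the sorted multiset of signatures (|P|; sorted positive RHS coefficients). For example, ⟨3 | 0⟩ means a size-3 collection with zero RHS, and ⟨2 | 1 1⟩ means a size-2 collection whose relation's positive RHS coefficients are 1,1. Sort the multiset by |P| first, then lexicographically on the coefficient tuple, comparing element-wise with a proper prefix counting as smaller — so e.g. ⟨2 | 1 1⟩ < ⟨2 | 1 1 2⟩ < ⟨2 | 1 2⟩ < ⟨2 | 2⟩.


Δ(Σ) — 6 vertices, 9 min non-faces:

  P = {2,6}:  v_{2} + v_{6} = 0  →  sig = ⟨2 | 0⟩
  P = {3,4}:  v_{3} + v_{4} = 0  →  sig = ⟨2 | 0⟩
  P = {1,2}:  v_{1} + v_{2} = v_{3}  →  sig = ⟨2 | 1⟩
  P = {1,4}:  v_{1} + v_{4} = v_{6}  →  sig = ⟨2 | 1⟩
  P = {2,3}:  v_{2} + v_{3} = v_{5}  →  sig = ⟨2 | 1⟩
  P = {3,6}:  v_{3} + v_{6} = v_{1}  →  sig = ⟨2 | 1⟩
  P = {4,5}:  v_{4} + v_{5} = v_{2}  →  sig = ⟨2 | 1⟩
  P = {5,6}:  v_{5} + v_{6} = v_{3}  →  sig = ⟨2 | 1⟩
  P = {1,5}:  v_{1} + v_{5} = 2·v_{3}  →  sig = ⟨2 | 2⟩

Hence PRS(X_Σ) =
[⟨2 | 0⟩, ⟨2 | 0⟩, ⟨2 | 1⟩, ⟨2 | 1⟩, ⟨2 | 1⟩, ⟨2 | 1⟩, ⟨2 | 1⟩, ⟨2 | 1⟩, ⟨2 | 2⟩]
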